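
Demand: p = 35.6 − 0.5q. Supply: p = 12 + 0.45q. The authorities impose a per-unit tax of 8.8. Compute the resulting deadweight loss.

Competitive equilibrium: 35.6 − 0.5q = 12 + 0.45q → q* = 24.8421, p* = 23.1789.
With the tax, the buyer price exceeds the seller price by 8.8: (35.6 − 0.5q) − (12 + 0.45q) = 8.8 → q' = 15.5789.
Δq = 24.8421 − 15.5789 = 9.2632; the wedge equals the tax, 8.8.
DWL = ½ × 9.2632 × 8.8 = 40.76.

40.76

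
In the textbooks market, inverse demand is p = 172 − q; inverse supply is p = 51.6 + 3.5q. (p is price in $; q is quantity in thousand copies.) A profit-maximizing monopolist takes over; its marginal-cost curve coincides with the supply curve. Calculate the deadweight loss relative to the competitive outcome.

$53.25 thousand

Competitive equilibrium: 172 − q = 51.6 + 3.5q → q* = 26.7556, p* = 145.2444.
Marginal revenue: MR = 172 − 2q. Set MR = MC: 172 − 2q = 51.6 + 3.5q → q_m = 21.8909.
Price p_m = 172 − 1·21.8909 = 150.1091; MC(q_m) = 51.6 + 3.5·21.8909 = 128.2182.
Competitive q* = 26.7556, so Δq = 4.8647; wedge = 150.1091 − 128.2182 = 21.8909.
Deadweight loss = ½ × 4.8647 × 21.8909 = $53.25 thousand.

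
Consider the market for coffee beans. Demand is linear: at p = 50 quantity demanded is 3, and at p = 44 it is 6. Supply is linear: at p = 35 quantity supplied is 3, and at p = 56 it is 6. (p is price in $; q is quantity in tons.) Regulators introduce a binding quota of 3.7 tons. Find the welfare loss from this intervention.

$4.205

Demand slope = (44 − 50)/(6 − 3) = −2, so p = 56 − 2q.
Supply slope = (56 − 35)/(6 − 3) = 7, so p = 14 + 7q.
Competitive equilibrium: 56 − 2q = 14 + 7q → q* = 4.6667, p* = 46.6667.
At q = 3.7: demand price = 56 − 2·3.7 = 48.6; supply price = 14 + 7·3.7 = 39.9.
Δq = 4.6667 − 3.7 = 0.9667; wedge = 48.6 − 39.9 = 8.7.
DWL = ½ × 0.9667 × 8.7 = $4.205.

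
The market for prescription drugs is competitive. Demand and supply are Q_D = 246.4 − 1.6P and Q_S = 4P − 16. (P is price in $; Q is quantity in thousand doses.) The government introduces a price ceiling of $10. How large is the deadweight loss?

$9509.14 thousand

In inverse form: demand P = 154 − 0.625Q, supply P = 4 + 0.25Q.
Competitive equilibrium: 154 − 0.625Q = 4 + 0.25Q → Q* = 171.4286, P* = 46.8571.
At the ceiling P = 10, quantity supplied = (10 − 4)/0.25 = 24.
Willingness to pay at Q' = 24: 154 − 0.625·24 = 139.
ΔQ = 171.4286 − 24 = 147.4286; wedge = 139 − 10 = 129.
Deadweight loss = ½ × 147.4286 × 129 = $9509.14 thousand.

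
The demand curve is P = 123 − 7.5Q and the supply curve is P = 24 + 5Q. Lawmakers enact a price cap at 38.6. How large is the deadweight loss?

Competitive equilibrium: 123 − 7.5Q = 24 + 5Q → Q* = 7.92, P* = 63.6.
At the ceiling P = 38.6, quantity supplied = (38.6 − 24)/5 = 2.92.
Willingness to pay at Q' = 2.92: 123 − 7.5·2.92 = 101.1.
ΔQ = 7.92 − 2.92 = 5; wedge = 101.1 − 38.6 = 62.5.
Welfare loss = ½ × 5 × 62.5 = 156.25.

156.25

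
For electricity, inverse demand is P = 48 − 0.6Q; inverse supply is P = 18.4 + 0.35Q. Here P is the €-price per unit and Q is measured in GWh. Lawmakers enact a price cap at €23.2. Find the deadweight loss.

€144.53

Competitive equilibrium: 48 − 0.6Q = 18.4 + 0.35Q → Q* = 31.1579, P* = 29.3053.
At the ceiling P = 23.2, quantity supplied = (23.2 − 18.4)/0.35 = 13.7143.
Willingness to pay at Q' = 13.7143: 48 − 0.6·13.7143 = 39.7714.
ΔQ = 31.1579 − 13.7143 = 17.4436; wedge = 39.7714 − 23.2 = 16.5714.
The triangle = ½ × 17.4436 × 16.5714 = €144.53.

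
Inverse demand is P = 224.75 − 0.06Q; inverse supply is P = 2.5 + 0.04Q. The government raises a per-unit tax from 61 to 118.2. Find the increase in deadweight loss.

Competitive equilibrium: 224.75 − 0.06Q = 2.5 + 0.04Q → Q* = 2222.5, P* = 91.4.
For a per-unit tax t: ΔQ = t/0.1, so DWL = ½·t·(t/0.1) = t²/0.2.
At t = 61: DWL = 18605. At t = 118.2: DWL = 69856.2.
Increase = 69856.2 − 18605 = 51251.20.

51251.20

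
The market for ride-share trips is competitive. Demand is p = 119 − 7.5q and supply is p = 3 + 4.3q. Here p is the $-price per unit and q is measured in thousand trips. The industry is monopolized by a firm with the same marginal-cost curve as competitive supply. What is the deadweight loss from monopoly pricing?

Competitive equilibrium: 119 − 7.5q = 3 + 4.3q → q* = 9.8305, p* = 45.2712.
Marginal revenue: MR = 119 − 15q. Set MR = MC: 119 − 15q = 3 + 4.3q → q_m = 6.0104.
Price p_m = 119 − 7.5·6.0104 = 73.922; MC(q_m) = 3 + 4.3·6.0104 = 28.8447.
Competitive q* = 9.8305, so Δq = 3.8201; wedge = 73.922 − 28.8447 = 45.0773.
Welfare loss = ½ × 3.8201 × 45.0773 = $86.10 thousand.

$86.10 thousand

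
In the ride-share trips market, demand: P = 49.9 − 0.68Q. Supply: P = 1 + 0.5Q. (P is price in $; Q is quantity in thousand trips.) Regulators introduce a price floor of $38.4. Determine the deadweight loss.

Competitive equilibrium: 49.9 − 0.68Q = 1 + 0.5Q → Q* = 41.4407, P* = 21.7203.
At the floor P = 38.4, quantity demanded = (49.9 − 38.4)/0.68 = 16.9118.
Sellers' marginal cost at Q' = 16.9118: 1 + 0.5·16.9118 = 9.4559.
ΔQ = 41.4407 − 16.9118 = 24.5289; wedge = 38.4 − 9.4559 = 28.9441.
The triangle = ½ × 24.5289 × 28.9441 = $354.98 thousand.

$354.98 thousand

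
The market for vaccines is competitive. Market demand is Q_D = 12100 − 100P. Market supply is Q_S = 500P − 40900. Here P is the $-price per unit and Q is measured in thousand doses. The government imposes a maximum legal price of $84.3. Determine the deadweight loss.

$24401.67 thousand

In inverse form: demand P = 121 − 0.01Q, supply P = 81.8 + 0.002Q.
Competitive equilibrium: 121 − 0.01Q = 81.8 + 0.002Q → Q* = 3266.6667, P* = 88.3333.
At the ceiling P = 84.3, quantity supplied = (84.3 − 81.8)/0.002 = 1250.
Willingness to pay at Q' = 1250: 121 − 0.01·1250 = 108.5.
ΔQ = 3266.6667 − 1250 = 2016.6667; wedge = 108.5 − 84.3 = 24.2.
The triangle = ½ × 2016.6667 × 24.2 = $24401.67 thousand.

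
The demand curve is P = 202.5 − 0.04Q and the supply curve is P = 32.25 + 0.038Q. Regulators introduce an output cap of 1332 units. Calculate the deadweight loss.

Competitive equilibrium: 202.5 − 0.04Q = 32.25 + 0.038Q → Q* = 2182.6923, P* = 115.1923.
At Q = 1332: demand price = 202.5 − 0.04·1332 = 149.22; supply price = 32.25 + 0.038·1332 = 82.866.
ΔQ = 2182.6923 − 1332 = 850.6923; wedge = 149.22 − 82.866 = 66.354.
Welfare loss = ½ × 850.6923 × 66.354 = 28223.42.

28223.42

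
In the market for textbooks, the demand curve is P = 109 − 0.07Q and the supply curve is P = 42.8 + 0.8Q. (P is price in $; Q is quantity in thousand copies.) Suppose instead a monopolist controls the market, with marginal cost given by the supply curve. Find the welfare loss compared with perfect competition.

Competitive equilibrium: 109 − 0.07Q = 42.8 + 0.8Q → Q* = 76.092, P* = 103.6736.
Marginal revenue: MR = 109 − 0.14Q. Set MR = MC: 109 − 0.14Q = 42.8 + 0.8Q → Q_m = 70.4255.
Price P_m = 109 − 0.07·70.4255 = 104.0702; MC(Q_m) = 42.8 + 0.8·70.4255 = 99.1404.
Competitive Q* = 76.092, so ΔQ = 5.6665; wedge = 104.0702 − 99.1404 = 4.9298.
DWL = ½ × 5.6665 × 4.9298 = $13.97 thousand.

$13.97 thousand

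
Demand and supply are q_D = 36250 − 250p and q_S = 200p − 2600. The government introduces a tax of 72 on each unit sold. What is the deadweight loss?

288000

In inverse form: demand p = 145 − 0.004q, supply p = 13 + 0.005q.
Competitive equilibrium: 145 − 0.004q = 13 + 0.005q → q* = 14666.6667, p* = 86.3333.
With the tax, the buyer price exceeds the seller price by 72: (145 − 0.004q) − (13 + 0.005q) = 72 → q' = 6666.6667.
Δq = 14666.6667 − 6666.6667 = 8000; the wedge equals the tax, 72.
The triangle = ½ × 8000 × 72 = 288000.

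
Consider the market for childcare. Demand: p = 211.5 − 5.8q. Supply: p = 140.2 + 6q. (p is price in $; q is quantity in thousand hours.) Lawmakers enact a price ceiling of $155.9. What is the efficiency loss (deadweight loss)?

$69.24 thousand

Competitive equilibrium: 211.5 − 5.8q = 140.2 + 6q → q* = 6.0424, p* = 176.4542.
At the ceiling p = 155.9, quantity supplied = (155.9 − 140.2)/6 = 2.6167.
Willingness to pay at q' = 2.6167: 211.5 − 5.8·2.6167 = 196.3231.
Δq = 6.0424 − 2.6167 = 3.4257; wedge = 196.3231 − 155.9 = 40.4231.
Welfare loss = ½ × 3.4257 × 40.4231 = $69.24 thousand.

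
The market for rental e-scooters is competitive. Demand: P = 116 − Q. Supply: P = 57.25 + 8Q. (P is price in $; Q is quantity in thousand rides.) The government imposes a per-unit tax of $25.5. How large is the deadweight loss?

$36.125 thousand

Competitive equilibrium: 116 − Q = 57.25 + 8Q → Q* = 6.52778, P* = 109.47222.
With the tax, the buyer price exceeds the seller price by 25.5: (116 − Q) − (57.25 + 8Q) = 25.5 → Q' = 3.69444.
ΔQ = 6.52778 − 3.69444 = 2.83334; the wedge equals the tax, 25.5.
The triangle = ½ × 2.83334 × 25.5 = $36.125 thousand.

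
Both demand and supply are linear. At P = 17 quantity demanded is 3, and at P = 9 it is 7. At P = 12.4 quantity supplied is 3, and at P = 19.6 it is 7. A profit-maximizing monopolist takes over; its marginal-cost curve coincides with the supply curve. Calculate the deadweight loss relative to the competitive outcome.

Demand slope = (9 − 17)/(7 − 3) = −2, so P = 23 − 2Q.
Supply slope = (19.6 − 12.4)/(7 − 3) = 1.8, so P = 7 + 1.8Q.
Competitive equilibrium: 23 − 2Q = 7 + 1.8Q → Q* = 4.2105, P* = 14.5789.
Marginal revenue: MR = 23 − 4Q. Set MR = MC: 23 − 4Q = 7 + 1.8Q → Q_m = 2.7586.
Price P_m = 23 − 2·2.7586 = 17.4828; MC(Q_m) = 7 + 1.8·2.7586 = 11.9655.
Competitive Q* = 4.2105, so ΔQ = 1.4519; wedge = 17.4828 − 11.9655 = 5.5173.
DWL = ½ × 1.4519 × 5.5173 = 4.01.

4.01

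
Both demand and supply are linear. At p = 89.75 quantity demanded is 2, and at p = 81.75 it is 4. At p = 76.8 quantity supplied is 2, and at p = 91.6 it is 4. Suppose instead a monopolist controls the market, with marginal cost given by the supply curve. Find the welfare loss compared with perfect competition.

3.78

Demand slope = (81.75 − 89.75)/(4 − 2) = −4, so p = 97.75 − 4q.
Supply slope = (91.6 − 76.8)/(4 − 2) = 7.4, so p = 62 + 7.4q.
Competitive equilibrium: 97.75 − 4q = 62 + 7.4q → q* = 3.136, p* = 85.2061.
Marginal revenue: MR = 97.75 − 8q. Set MR = MC: 97.75 − 8q = 62 + 7.4q → q_m = 2.3214.
Price p_m = 97.75 − 4·2.3214 = 88.4644; MC(q_m) = 62 + 7.4·2.3214 = 79.1784.
Competitive q* = 3.136, so Δq = 0.8146; wedge = 88.4644 − 79.1784 = 9.286.
Welfare loss = ½ × 0.8146 × 9.286 = 3.78.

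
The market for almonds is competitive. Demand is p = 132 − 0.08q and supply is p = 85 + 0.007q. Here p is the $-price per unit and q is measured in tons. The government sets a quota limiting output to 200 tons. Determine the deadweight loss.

Competitive equilibrium: 132 − 0.08q = 85 + 0.007q → q* = 540.2299, p* = 88.7816.
At q = 200: demand price = 132 − 0.08·200 = 116; supply price = 85 + 0.007·200 = 86.4.
Δq = 540.2299 − 200 = 340.2299; wedge = 116 − 86.4 = 29.6.
DWL = ½ × 340.2299 × 29.6 = $5035.40.

$5035.40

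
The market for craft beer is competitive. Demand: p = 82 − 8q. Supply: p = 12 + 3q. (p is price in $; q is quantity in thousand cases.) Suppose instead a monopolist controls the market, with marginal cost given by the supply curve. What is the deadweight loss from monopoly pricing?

$39.49 thousand

Competitive equilibrium: 82 − 8q = 12 + 3q → q* = 6.3636, p* = 31.0909.
Marginal revenue: MR = 82 − 16q. Set MR = MC: 82 − 16q = 12 + 3q → q_m = 3.6842.
Price p_m = 82 − 8·3.6842 = 52.5264; MC(q_m) = 12 + 3·3.6842 = 23.0526.
Competitive q* = 6.3636, so Δq = 2.6794; wedge = 52.5264 − 23.0526 = 29.4738.
DWL = ½ × 2.6794 × 29.4738 = $39.49 thousand.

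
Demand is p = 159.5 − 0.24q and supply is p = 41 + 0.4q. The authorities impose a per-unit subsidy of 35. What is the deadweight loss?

Competitive equilibrium: 159.5 − 0.24q = 41 + 0.4q → q* = 185.1563, p* = 115.0625.
The subsidy lowers effective supply by 35: p = 6 + 0.4q.
New quantity: 159.5 − 0.24q = 6 + 0.4q → q' = 239.8438.
Overproduction Δq = 239.8438 − 185.1563 = 54.6875; wedge = subsidy = 35.
DWL = ½ × 54.6875 × 35 = 957.03.

957.03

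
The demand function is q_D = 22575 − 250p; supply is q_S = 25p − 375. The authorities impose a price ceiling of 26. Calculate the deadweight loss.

45389.09

In inverse form: demand p = 90.3 − 0.004q, supply p = 15 + 0.04q.
Competitive equilibrium: 90.3 − 0.004q = 15 + 0.04q → q* = 1711.3636, p* = 83.4545.
At the ceiling p = 26, quantity supplied = (26 − 15)/0.04 = 275.
Willingness to pay at q' = 275: 90.3 − 0.004·275 = 89.2.
Δq = 1711.3636 − 275 = 1436.3636; wedge = 89.2 − 26 = 63.2.
Welfare loss = ½ × 1436.3636 × 63.2 = 45389.09.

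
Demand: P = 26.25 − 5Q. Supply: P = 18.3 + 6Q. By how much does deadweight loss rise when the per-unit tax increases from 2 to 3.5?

Competitive equilibrium: 26.25 − 5Q = 18.3 + 6Q → Q* = 0.7227, P* = 22.6364.
For a per-unit tax t: ΔQ = t/11, so DWL = ½·t·(t/11) = t²/22.
At t = 2: DWL = 0.182. At t = 3.5: DWL = 0.557.
Increase = 0.557 − 0.182 = 0.375.

0.375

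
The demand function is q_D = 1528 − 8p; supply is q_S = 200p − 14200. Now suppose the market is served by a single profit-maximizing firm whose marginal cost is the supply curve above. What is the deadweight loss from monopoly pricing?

In inverse form: demand p = 191 − 0.125q, supply p = 71 + 0.005q.
Competitive equilibrium: 191 − 0.125q = 71 + 0.005q → q* = 923.07692, p* = 75.61538.
Marginal revenue: MR = 191 − 0.25q. Set MR = MC: 191 − 0.25q = 71 + 0.005q → q_m = 470.58824.
Price p_m = 191 − 0.125·470.58824 = 132.17647; MC(q_m) = 71 + 0.005·470.58824 = 73.35294.
Competitive q* = 923.07692, so Δq = 452.48868; wedge = 132.17647 − 73.35294 = 58.82353.
Welfare loss = ½ × 452.48868 × 58.82353 = 13308.49.

13308.49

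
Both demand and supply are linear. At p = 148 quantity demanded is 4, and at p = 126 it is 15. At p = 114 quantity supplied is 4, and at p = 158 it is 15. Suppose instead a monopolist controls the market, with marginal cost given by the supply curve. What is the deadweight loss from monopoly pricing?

17.52

Demand slope = (126 − 148)/(15 − 4) = −2, so p = 156 − 2q.
Supply slope = (158 − 114)/(15 − 4) = 4, so p = 98 + 4q.
Competitive equilibrium: 156 − 2q = 98 + 4q → q* = 9.6667, p* = 136.6667.
Marginal revenue: MR = 156 − 4q. Set MR = MC: 156 − 4q = 98 + 4q → q_m = 7.25.
Price p_m = 156 − 2·7.25 = 141.5; MC(q_m) = 98 + 4·7.25 = 127.
Competitive q* = 9.6667, so Δq = 2.4167; wedge = 141.5 − 127 = 14.5.
Deadweight loss = ½ × 2.4167 × 14.5 = 17.52.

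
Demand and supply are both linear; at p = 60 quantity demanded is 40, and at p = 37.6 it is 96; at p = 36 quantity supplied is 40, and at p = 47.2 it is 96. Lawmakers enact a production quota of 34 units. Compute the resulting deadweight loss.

Demand slope = (37.6 − 60)/(96 − 40) = −0.4, so p = 76 − 0.4q.
Supply slope = (47.2 − 36)/(96 − 40) = 0.2, so p = 28 + 0.2q.
Competitive equilibrium: 76 − 0.4q = 28 + 0.2q → q* = 80, p* = 44.
At q = 34: demand price = 76 − 0.4·34 = 62.4; supply price = 28 + 0.2·34 = 34.8.
Δq = 80 − 34 = 46; wedge = 62.4 − 34.8 = 27.6.
Welfare loss = ½ × 46 × 27.6 = 634.80.

634.80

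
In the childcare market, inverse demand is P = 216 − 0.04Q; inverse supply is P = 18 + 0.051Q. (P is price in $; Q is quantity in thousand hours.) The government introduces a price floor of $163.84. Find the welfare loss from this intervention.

Competitive equilibrium: 216 − 0.04Q = 18 + 0.051Q → Q* = 2175.8242, P* = 128.967.
At the floor P = 163.84, quantity demanded = (216 − 163.84)/0.04 = 1304.
Sellers' marginal cost at Q' = 1304: 18 + 0.051·1304 = 84.504.
ΔQ = 2175.8242 − 1304 = 871.8242; wedge = 163.84 − 84.504 = 79.336.
Welfare loss = ½ × 871.8242 × 79.336 = $34583.52 thousand.

$34583.52 thousand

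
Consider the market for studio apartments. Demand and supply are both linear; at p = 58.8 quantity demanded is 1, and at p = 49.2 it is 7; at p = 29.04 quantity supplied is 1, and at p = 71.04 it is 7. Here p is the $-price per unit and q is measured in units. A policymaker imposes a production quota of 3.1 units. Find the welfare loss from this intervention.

Demand slope = (49.2 − 58.8)/(7 − 1) = −1.6, so p = 60.4 − 1.6q.
Supply slope = (71.04 − 29.04)/(7 − 1) = 7, so p = 22.04 + 7q.
Competitive equilibrium: 60.4 − 1.6q = 22.04 + 7q → q* = 4.4605, p* = 53.2633.
At q = 3.1: demand price = 60.4 − 1.6·3.1 = 55.44; supply price = 22.04 + 7·3.1 = 43.74.
Δq = 4.4605 − 3.1 = 1.3605; wedge = 55.44 − 43.74 = 11.7.
Deadweight loss = ½ × 1.3605 × 11.7 = $7.96.

$7.96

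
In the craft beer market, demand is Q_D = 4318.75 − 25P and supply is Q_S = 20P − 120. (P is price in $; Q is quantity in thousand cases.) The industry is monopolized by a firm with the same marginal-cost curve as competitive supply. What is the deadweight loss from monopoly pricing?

In inverse form: demand P = 172.75 − 0.04Q, supply P = 6 + 0.05Q.
Competitive equilibrium: 172.75 − 0.04Q = 6 + 0.05Q → Q* = 1852.77778, P* = 98.63889.
Marginal revenue: MR = 172.75 − 0.08Q. Set MR = MC: 172.75 − 0.08Q = 6 + 0.05Q → Q_m = 1282.69231.
Price P_m = 172.75 − 0.04·1282.69231 = 121.44231; MC(Q_m) = 6 + 0.05·1282.69231 = 70.13462.
Competitive Q* = 1852.77778, so ΔQ = 570.08547; wedge = 121.44231 − 70.13462 = 51.30769.
Deadweight loss = ½ × 570.08547 × 51.30769 = $14624.88 thousand.

$14624.88 thousand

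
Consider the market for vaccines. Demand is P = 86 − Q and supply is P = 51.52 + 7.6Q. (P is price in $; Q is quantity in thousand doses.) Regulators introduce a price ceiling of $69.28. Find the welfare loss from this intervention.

$12.03 thousand

Competitive equilibrium: 86 − Q = 51.52 + 7.6Q → Q* = 4.0093, P* = 81.9907.
At the ceiling P = 69.28, quantity supplied = (69.28 − 51.52)/7.6 = 2.3368.
Willingness to pay at Q' = 2.3368: 86 − 1·2.3368 = 83.6632.
ΔQ = 4.0093 − 2.3368 = 1.6725; wedge = 83.6632 − 69.28 = 14.3832.
Deadweight loss = ½ × 1.6725 × 14.3832 = $12.03 thousand.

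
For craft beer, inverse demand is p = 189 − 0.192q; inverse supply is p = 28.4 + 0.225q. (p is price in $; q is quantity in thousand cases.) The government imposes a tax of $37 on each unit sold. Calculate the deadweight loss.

$1641.49 thousand

Competitive equilibrium: 189 − 0.192q = 28.4 + 0.225q → q* = 385.1319, p* = 115.0547.
With the tax, the buyer price exceeds the seller price by 37: (189 − 0.192q) − (28.4 + 0.225q) = 37 → q' = 296.4029.
Δq = 385.1319 − 296.4029 = 88.729; the wedge equals the tax, 37.
Deadweight loss = ½ × 88.729 × 37 = $1641.49 thousand.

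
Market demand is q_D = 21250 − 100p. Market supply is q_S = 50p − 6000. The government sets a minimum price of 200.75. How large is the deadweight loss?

54626.04

In inverse form: demand p = 212.5 − 0.01q, supply p = 120 + 0.02q.
Competitive equilibrium: 212.5 − 0.01q = 120 + 0.02q → q* = 3083.3333, p* = 181.6667.
At the floor p = 200.75, quantity demanded = (212.5 − 200.75)/0.01 = 1175.
Sellers' marginal cost at q' = 1175: 120 + 0.02·1175 = 143.5.
Δq = 3083.3333 − 1175 = 1908.3333; wedge = 200.75 − 143.5 = 57.25.
DWL = ½ × 1908.3333 × 57.25 = 54626.04.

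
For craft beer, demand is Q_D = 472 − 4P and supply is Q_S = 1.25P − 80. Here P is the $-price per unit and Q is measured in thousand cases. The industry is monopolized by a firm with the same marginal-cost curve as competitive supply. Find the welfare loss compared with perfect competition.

In inverse form: demand P = 118 − 0.25Q, supply P = 64 + 0.8Q.
Competitive equilibrium: 118 − 0.25Q = 64 + 0.8Q → Q* = 51.4286, P* = 105.1429.
Marginal revenue: MR = 118 − 0.5Q. Set MR = MC: 118 − 0.5Q = 64 + 0.8Q → Q_m = 41.5385.
Price P_m = 118 − 0.25·41.5385 = 107.6154; MC(Q_m) = 64 + 0.8·41.5385 = 97.2308.
Competitive Q* = 51.4286, so ΔQ = 9.8901; wedge = 107.6154 − 97.2308 = 10.3846.
Deadweight loss = ½ × 9.8901 × 10.3846 = $51.35 thousand.

$51.35 thousand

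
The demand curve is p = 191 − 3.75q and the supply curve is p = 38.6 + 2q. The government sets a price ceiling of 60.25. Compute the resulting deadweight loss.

706.80

Competitive equilibrium: 191 − 3.75q = 38.6 + 2q → q* = 26.50435, p* = 91.6087.
At the ceiling p = 60.25, quantity supplied = (60.25 − 38.6)/2 = 10.825.
Willingness to pay at q' = 10.825: 191 − 3.75·10.825 = 150.40625.
Δq = 26.50435 − 10.825 = 15.67935; wedge = 150.40625 − 60.25 = 90.15625.
Welfare loss = ½ × 15.67935 × 90.15625 = 706.80.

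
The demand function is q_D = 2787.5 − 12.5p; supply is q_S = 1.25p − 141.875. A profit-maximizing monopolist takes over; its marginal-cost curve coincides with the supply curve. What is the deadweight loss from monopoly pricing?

In inverse form: demand p = 223 − 0.08q, supply p = 113.5 + 0.8q.
Competitive equilibrium: 223 − 0.08q = 113.5 + 0.8q → q* = 124.4318, p* = 213.0455.
Marginal revenue: MR = 223 − 0.16q. Set MR = MC: 223 − 0.16q = 113.5 + 0.8q → q_m = 114.0625.
Price p_m = 223 − 0.08·114.0625 = 213.875; MC(q_m) = 113.5 + 0.8·114.0625 = 204.75.
Competitive q* = 124.4318, so Δq = 10.3693; wedge = 213.875 − 204.75 = 9.125.
Deadweight loss = ½ × 10.3693 × 9.125 = 47.31.

47.31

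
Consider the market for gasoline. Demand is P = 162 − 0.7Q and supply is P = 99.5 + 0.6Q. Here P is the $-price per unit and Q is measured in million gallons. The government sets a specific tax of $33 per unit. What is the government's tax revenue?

Competitive equilibrium: 162 − 0.7Q = 99.5 + 0.6Q → Q* = 48.0769, P* = 128.3462.
With the tax, the buyer price exceeds the seller price by 33: (162 − 0.7Q) − (99.5 + 0.6Q) = 33 → Q' = 22.6923.
Tax revenue = 33 × 22.6923 = $748.85 million.

$748.85 million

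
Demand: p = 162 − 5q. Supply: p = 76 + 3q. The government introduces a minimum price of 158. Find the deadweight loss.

396.01

Competitive equilibrium: 162 − 5q = 76 + 3q → q* = 10.75, p* = 108.25.
At the floor p = 158, quantity demanded = (162 − 158)/5 = 0.8.
Sellers' marginal cost at q' = 0.8: 76 + 3·0.8 = 78.4.
Δq = 10.75 − 0.8 = 9.95; wedge = 158 − 78.4 = 79.6.
The triangle = ½ × 9.95 × 79.6 = 396.01.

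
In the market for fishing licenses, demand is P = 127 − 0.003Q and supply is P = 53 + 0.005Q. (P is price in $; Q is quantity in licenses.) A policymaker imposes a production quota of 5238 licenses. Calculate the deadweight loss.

$64384.576

Competitive equilibrium: 127 − 0.003Q = 53 + 0.005Q → Q* = 9250, P* = 99.25.
At Q = 5238: demand price = 127 − 0.003·5238 = 111.286; supply price = 53 + 0.005·5238 = 79.19.
ΔQ = 9250 − 5238 = 4012; wedge = 111.286 − 79.19 = 32.096.
The triangle = ½ × 4012 × 32.096 = $64384.576.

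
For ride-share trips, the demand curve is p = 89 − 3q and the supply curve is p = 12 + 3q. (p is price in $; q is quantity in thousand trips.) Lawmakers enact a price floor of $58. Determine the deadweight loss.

$18.75 thousand

Competitive equilibrium: 89 − 3q = 12 + 3q → q* = 12.8333, p* = 50.5.
At the floor p = 58, quantity demanded = (89 − 58)/3 = 10.3333.
Sellers' marginal cost at q' = 10.3333: 12 + 3·10.3333 = 42.9999.
Δq = 12.8333 − 10.3333 = 2.5; wedge = 58 − 42.9999 = 15.0001.
The triangle = ½ × 2.5 × 15.0001 = $18.75 thousand.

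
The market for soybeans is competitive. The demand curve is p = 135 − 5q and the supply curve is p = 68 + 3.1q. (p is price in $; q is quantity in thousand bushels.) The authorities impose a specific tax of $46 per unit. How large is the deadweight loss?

Competitive equilibrium: 135 − 5q = 68 + 3.1q → q* = 8.2716, p* = 93.642.
With the tax, the buyer price exceeds the seller price by 46: (135 − 5q) − (68 + 3.1q) = 46 → q' = 2.5926.
Δq = 8.2716 − 2.5926 = 5.679; the wedge equals the tax, 46.
Deadweight loss = ½ × 5.679 × 46 = $130.62 thousand.

$130.62 thousand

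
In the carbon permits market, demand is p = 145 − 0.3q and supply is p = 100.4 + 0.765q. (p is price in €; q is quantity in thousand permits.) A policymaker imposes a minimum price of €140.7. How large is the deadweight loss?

€404.01 thousand

Competitive equilibrium: 145 − 0.3q = 100.4 + 0.765q → q* = 41.8779, p* = 132.4366.
At the floor p = 140.7, quantity demanded = (145 − 140.7)/0.3 = 14.3333.
Sellers' marginal cost at q' = 14.3333: 100.4 + 0.765·14.3333 = 111.365.
Δq = 41.8779 − 14.3333 = 27.5446; wedge = 140.7 − 111.365 = 29.335.
Welfare loss = ½ × 27.5446 × 29.335 = €404.01 thousand.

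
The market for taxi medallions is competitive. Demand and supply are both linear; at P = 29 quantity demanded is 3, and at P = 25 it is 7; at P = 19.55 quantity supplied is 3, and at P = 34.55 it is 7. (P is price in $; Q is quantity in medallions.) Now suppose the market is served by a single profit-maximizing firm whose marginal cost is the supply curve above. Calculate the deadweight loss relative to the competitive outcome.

Demand slope = (25 − 29)/(7 − 3) = −1, so P = 32 − Q.
Supply slope = (34.55 − 19.55)/(7 − 3) = 3.75, so P = 8.3 + 3.75Q.
Competitive equilibrium: 32 − Q = 8.3 + 3.75Q → Q* = 4.9895, P* = 27.0105.
Marginal revenue: MR = 32 − 2Q. Set MR = MC: 32 − 2Q = 8.3 + 3.75Q → Q_m = 4.1217.
Price P_m = 32 − 1·4.1217 = 27.8783; MC(Q_m) = 8.3 + 3.75·4.1217 = 23.7564.
Competitive Q* = 4.9895, so ΔQ = 0.8678; wedge = 27.8783 − 23.7564 = 4.1219.
Deadweight loss = ½ × 0.8678 × 4.1219 = $1.79.

$1.79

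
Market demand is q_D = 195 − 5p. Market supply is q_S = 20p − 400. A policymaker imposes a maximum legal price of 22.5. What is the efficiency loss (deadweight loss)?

In inverse form: demand p = 39 − 0.2q, supply p = 20 + 0.05q.
Competitive equilibrium: 39 − 0.2q = 20 + 0.05q → q* = 76, p* = 23.8.
At the ceiling p = 22.5, quantity supplied = (22.5 − 20)/0.05 = 50.
Willingness to pay at q' = 50: 39 − 0.2·50 = 29.
Δq = 76 − 50 = 26; wedge = 29 − 22.5 = 6.5.
Deadweight loss = ½ × 26 × 6.5 = 84.50.

84.50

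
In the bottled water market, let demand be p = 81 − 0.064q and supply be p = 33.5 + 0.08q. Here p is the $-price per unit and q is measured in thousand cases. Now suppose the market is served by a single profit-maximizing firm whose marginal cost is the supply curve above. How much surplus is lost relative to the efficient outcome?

$741.70 thousand

Competitive equilibrium: 81 − 0.064q = 33.5 + 0.08q → q* = 329.8611, p* = 59.8889.
Marginal revenue: MR = 81 − 0.128q. Set MR = MC: 81 − 0.128q = 33.5 + 0.08q → q_m = 228.3654.
Price p_m = 81 − 0.064·228.3654 = 66.3846; MC(q_m) = 33.5 + 0.08·228.3654 = 51.7692.
Competitive q* = 329.8611, so Δq = 101.4957; wedge = 66.3846 − 51.7692 = 14.6154.
The triangle = ½ × 101.4957 × 14.6154 = $741.70 thousand.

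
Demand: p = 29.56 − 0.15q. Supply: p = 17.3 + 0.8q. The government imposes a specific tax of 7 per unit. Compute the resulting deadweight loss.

25.79

Competitive equilibrium: 29.56 − 0.15q = 17.3 + 0.8q → q* = 12.9053, p* = 27.6242.
With the tax, the buyer price exceeds the seller price by 7: (29.56 − 0.15q) − (17.3 + 0.8q) = 7 → q' = 5.5368.
Δq = 12.9053 − 5.5368 = 7.3685; the wedge equals the tax, 7.
The triangle = ½ × 7.3685 × 7 = 25.79.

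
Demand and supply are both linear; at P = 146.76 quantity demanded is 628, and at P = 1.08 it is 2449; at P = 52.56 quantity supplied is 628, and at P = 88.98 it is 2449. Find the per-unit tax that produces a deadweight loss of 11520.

Demand slope = (1.08 − 146.76)/(2449 − 628) = −0.08, so P = 197 − 0.08Q.
Supply slope = (88.98 − 52.56)/(2449 − 628) = 0.02, so P = 40 + 0.02Q.
Competitive equilibrium: 197 − 0.08Q = 40 + 0.02Q → Q* = 1570, P* = 71.4.
A tax t gives ΔQ = t/0.1 and wedge t, so DWL = t²/0.2.
t²/0.2 = 11520 → t² = 2304 → t = 48.

48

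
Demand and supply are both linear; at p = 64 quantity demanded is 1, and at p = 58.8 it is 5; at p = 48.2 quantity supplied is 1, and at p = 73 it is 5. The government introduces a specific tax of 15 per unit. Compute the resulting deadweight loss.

Demand slope = (58.8 − 64)/(5 − 1) = −1.3, so p = 65.3 − 1.3q.
Supply slope = (73 − 48.2)/(5 − 1) = 6.2, so p = 42 + 6.2q.
Competitive equilibrium: 65.3 − 1.3q = 42 + 6.2q → q* = 3.1067, p* = 61.2613.
With the tax, the buyer price exceeds the seller price by 15: (65.3 − 1.3q) − (42 + 6.2q) = 15 → q' = 1.1067.
Δq = 3.1067 − 1.1067 = 2; the wedge equals the tax, 15.
Welfare loss = ½ × 2 × 15 = 15.

15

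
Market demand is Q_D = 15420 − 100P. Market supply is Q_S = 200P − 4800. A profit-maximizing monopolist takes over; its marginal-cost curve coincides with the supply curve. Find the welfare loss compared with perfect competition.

In inverse form: demand P = 154.2 − 0.01Q, supply P = 24 + 0.005Q.
Competitive equilibrium: 154.2 − 0.01Q = 24 + 0.005Q → Q* = 8680, P* = 67.4.
Marginal revenue: MR = 154.2 − 0.02Q. Set MR = MC: 154.2 − 0.02Q = 24 + 0.005Q → Q_m = 5208.
Price P_m = 154.2 − 0.01·5208 = 102.12; MC(Q_m) = 24 + 0.005·5208 = 50.04.
Competitive Q* = 8680, so ΔQ = 3472; wedge = 102.12 − 50.04 = 52.08.
Deadweight loss = ½ × 3472 × 52.08 = 90410.88.

90410.88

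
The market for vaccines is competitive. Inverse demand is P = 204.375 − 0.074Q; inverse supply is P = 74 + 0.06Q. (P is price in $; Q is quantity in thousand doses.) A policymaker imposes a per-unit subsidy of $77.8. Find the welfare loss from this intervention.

Competitive equilibrium: 204.375 − 0.074Q = 74 + 0.06Q → Q* = 972.9478, P* = 132.3769.
The subsidy lowers effective supply by 77.8: P = 0.06Q − 3.8.
New quantity: 204.375 − 0.074Q = 0.06Q − 3.8 → Q' = 1553.5448.
Overproduction ΔQ = 1553.5448 − 972.9478 = 580.597; wedge = subsidy = 77.8.
Deadweight loss = ½ × 580.597 × 77.8 = $22585.22 thousand.

$22585.22 thousand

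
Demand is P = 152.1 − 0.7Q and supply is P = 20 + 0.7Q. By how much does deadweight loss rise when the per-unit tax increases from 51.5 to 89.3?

1900.80

Competitive equilibrium: 152.1 − 0.7Q = 20 + 0.7Q → Q* = 94.3571, P* = 86.05.
For a per-unit tax t: ΔQ = t/1.4, so DWL = ½·t·(t/1.4) = t²/2.8.
At t = 51.5: DWL = 947.232. At t = 89.3: DWL = 2848.032.
Increase = 2848.032 − 947.232 = 1900.80.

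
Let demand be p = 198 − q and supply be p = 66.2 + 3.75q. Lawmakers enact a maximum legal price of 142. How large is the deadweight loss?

Competitive equilibrium: 198 − q = 66.2 + 3.75q → q* = 27.7474, p* = 170.2526.
At the ceiling p = 142, quantity supplied = (142 − 66.2)/3.75 = 20.2133.
Willingness to pay at q' = 20.2133: 198 − 1·20.2133 = 177.7867.
Δq = 27.7474 − 20.2133 = 7.5341; wedge = 177.7867 − 142 = 35.7867.
The triangle = ½ × 7.5341 × 35.7867 = 134.81.

134.81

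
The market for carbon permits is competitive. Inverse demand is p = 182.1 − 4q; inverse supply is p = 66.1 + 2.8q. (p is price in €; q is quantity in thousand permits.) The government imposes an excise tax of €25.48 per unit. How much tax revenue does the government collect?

Competitive equilibrium: 182.1 − 4q = 66.1 + 2.8q → q* = 17.0588, p* = 113.8647.
With the tax, the buyer price exceeds the seller price by 25.48: (182.1 − 4q) − (66.1 + 2.8q) = 25.48 → q' = 13.3118.
Tax revenue = 25.48 × 13.3118 = €339.18 thousand.

€339.18 thousand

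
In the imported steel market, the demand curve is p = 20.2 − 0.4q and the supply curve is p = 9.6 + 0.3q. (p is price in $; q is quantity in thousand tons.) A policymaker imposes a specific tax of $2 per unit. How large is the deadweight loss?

$2.86 thousand

Competitive equilibrium: 20.2 − 0.4q = 9.6 + 0.3q → q* = 15.1429, p* = 14.1429.
With the tax, the buyer price exceeds the seller price by 2: (20.2 − 0.4q) − (9.6 + 0.3q) = 2 → q' = 12.2857.
Δq = 15.1429 − 12.2857 = 2.8572; the wedge equals the tax, 2.
Deadweight loss = ½ × 2.8572 × 2 = $2.86 thousand.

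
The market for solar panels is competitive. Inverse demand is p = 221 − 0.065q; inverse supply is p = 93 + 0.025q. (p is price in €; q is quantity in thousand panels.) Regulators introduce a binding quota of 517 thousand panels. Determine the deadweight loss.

Competitive equilibrium: 221 − 0.065q = 93 + 0.025q → q* = 1422.2222, p* = 128.5556.
At q = 517: demand price = 221 − 0.065·517 = 187.395; supply price = 93 + 0.025·517 = 105.925.
Δq = 1422.2222 − 517 = 905.2222; wedge = 187.395 − 105.925 = 81.47.
DWL = ½ × 905.2222 × 81.47 = €36874.23 thousand.

€36874.23 thousand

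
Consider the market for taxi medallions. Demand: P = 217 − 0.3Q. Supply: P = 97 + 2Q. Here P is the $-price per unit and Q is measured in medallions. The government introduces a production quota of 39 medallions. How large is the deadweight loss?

$199.58

Competitive equilibrium: 217 − 0.3Q = 97 + 2Q → Q* = 52.1739, P* = 201.3478.
At Q = 39: demand price = 217 − 0.3·39 = 205.3; supply price = 97 + 2·39 = 175.
ΔQ = 52.1739 − 39 = 13.1739; wedge = 205.3 − 175 = 30.3.
The triangle = ½ × 13.1739 × 30.3 = $199.58.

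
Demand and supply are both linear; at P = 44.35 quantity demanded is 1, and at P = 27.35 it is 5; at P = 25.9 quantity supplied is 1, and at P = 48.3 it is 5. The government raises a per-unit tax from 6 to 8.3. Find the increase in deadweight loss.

Demand slope = (27.35 − 44.35)/(5 − 1) = −4.25, so P = 48.6 − 4.25Q.
Supply slope = (48.3 − 25.9)/(5 − 1) = 5.6, so P = 20.3 + 5.6Q.
Competitive equilibrium: 48.6 − 4.25Q = 20.3 + 5.6Q → Q* = 2.8731, P* = 36.3893.
For a per-unit tax t: ΔQ = t/9.85, so DWL = ½·t·(t/9.85) = t²/19.7.
At t = 6: DWL = 1.827. At t = 8.3: DWL = 3.497.
Increase = 3.497 − 1.827 = 1.67.

1.67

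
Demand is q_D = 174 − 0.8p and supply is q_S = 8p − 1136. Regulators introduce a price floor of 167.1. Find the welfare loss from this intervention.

In inverse form: demand p = 217.5 − 1.25q, supply p = 142 + 0.125q.
Competitive equilibrium: 217.5 − 1.25q = 142 + 0.125q → q* = 54.9091, p* = 148.8636.
At the floor p = 167.1, quantity demanded = (217.5 − 167.1)/1.25 = 40.32.
Sellers' marginal cost at q' = 40.32: 142 + 0.125·40.32 = 147.04.
Δq = 54.9091 − 40.32 = 14.5891; wedge = 167.1 − 147.04 = 20.06.
Welfare loss = ½ × 14.5891 × 20.06 = 146.33.

146.33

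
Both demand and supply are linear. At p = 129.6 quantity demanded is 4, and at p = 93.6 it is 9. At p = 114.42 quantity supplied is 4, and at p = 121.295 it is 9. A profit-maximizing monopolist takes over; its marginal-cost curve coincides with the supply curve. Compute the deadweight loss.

29.74

Demand slope = (93.6 − 129.6)/(9 − 4) = −7.2, so p = 158.4 − 7.2q.
Supply slope = (121.295 − 114.42)/(9 − 4) = 1.375, so p = 108.92 + 1.375q.
Competitive equilibrium: 158.4 − 7.2q = 108.92 + 1.375q → q* = 5.7703, p* = 116.8541.
Marginal revenue: MR = 158.4 − 14.4q. Set MR = MC: 158.4 − 14.4q = 108.92 + 1.375q → q_m = 3.1366.
Price p_m = 158.4 − 7.2·3.1366 = 135.8165; MC(q_m) = 108.92 + 1.375·3.1366 = 113.2328.
Competitive q* = 5.7703, so Δq = 2.6337; wedge = 135.8165 − 113.2328 = 22.5837.
DWL = ½ × 2.6337 × 22.5837 = 29.74.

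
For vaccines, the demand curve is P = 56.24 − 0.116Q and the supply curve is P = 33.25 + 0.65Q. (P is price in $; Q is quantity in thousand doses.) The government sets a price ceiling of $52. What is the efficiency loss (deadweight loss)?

$0.52 thousand

Competitive equilibrium: 56.24 − 0.116Q = 33.25 + 0.65Q → Q* = 30.0131, P* = 52.7585.
At the ceiling P = 52, quantity supplied = (52 − 33.25)/0.65 = 28.8462.
Willingness to pay at Q' = 28.8462: 56.24 − 0.116·28.8462 = 52.8938.
ΔQ = 30.0131 − 28.8462 = 1.1669; wedge = 52.8938 − 52 = 0.8938.
Deadweight loss = ½ × 1.1669 × 0.8938 = $0.52 thousand.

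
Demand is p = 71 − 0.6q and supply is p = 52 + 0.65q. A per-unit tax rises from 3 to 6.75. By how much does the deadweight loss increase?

Competitive equilibrium: 71 − 0.6q = 52 + 0.65q → q* = 15.2, p* = 61.88.
For a per-unit tax t: Δq = t/1.25, so DWL = ½·t·(t/1.25) = t²/2.5.
At t = 3: DWL = 3.6. At t = 6.75: DWL = 18.225.
Increase = 18.225 − 3.6 = 14.625.

14.625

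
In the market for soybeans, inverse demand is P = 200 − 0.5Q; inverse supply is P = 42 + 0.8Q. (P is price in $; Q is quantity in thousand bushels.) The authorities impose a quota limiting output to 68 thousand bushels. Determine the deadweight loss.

$1863.14 thousand

Competitive equilibrium: 200 − 0.5Q = 42 + 0.8Q → Q* = 121.5385, P* = 139.2308.
At Q = 68: demand price = 200 − 0.5·68 = 166; supply price = 42 + 0.8·68 = 96.4.
ΔQ = 121.5385 − 68 = 53.5385; wedge = 166 − 96.4 = 69.6.
The triangle = ½ × 53.5385 × 69.6 = $1863.14 thousand.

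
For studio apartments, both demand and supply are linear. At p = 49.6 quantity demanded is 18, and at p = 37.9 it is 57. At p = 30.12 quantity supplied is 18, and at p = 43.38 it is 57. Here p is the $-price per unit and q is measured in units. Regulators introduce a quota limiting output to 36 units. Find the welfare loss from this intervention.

Demand slope = (37.9 − 49.6)/(57 − 18) = −0.3, so p = 55 − 0.3q.
Supply slope = (43.38 − 30.12)/(57 − 18) = 0.34, so p = 24 + 0.34q.
Competitive equilibrium: 55 − 0.3q = 24 + 0.34q → q* = 48.4375, p* = 40.4688.
At q = 36: demand price = 55 − 0.3·36 = 44.2; supply price = 24 + 0.34·36 = 36.24.
Δq = 48.4375 − 36 = 12.4375; wedge = 44.2 − 36.24 = 7.96.
DWL = ½ × 12.4375 × 7.96 = $49.50.

$49.50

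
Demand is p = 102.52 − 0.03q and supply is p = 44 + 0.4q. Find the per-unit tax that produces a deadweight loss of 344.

Competitive equilibrium: 102.52 − 0.03q = 44 + 0.4q → q* = 136.093, p* = 98.4372.
A tax t gives Δq = t/0.43 and wedge t, so DWL = t²/0.86.
t²/0.86 = 344 → t² = 295.84 → t = 17.2.

17.2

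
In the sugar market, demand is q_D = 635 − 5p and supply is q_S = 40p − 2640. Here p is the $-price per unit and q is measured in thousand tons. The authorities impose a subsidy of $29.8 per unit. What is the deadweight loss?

In inverse form: demand p = 127 − 0.2q, supply p = 66 + 0.025q.
Competitive equilibrium: 127 − 0.2q = 66 + 0.025q → q* = 271.1111, p* = 72.7778.
The subsidy lowers effective supply by 29.8: p = 36.2 + 0.025q.
New quantity: 127 − 0.2q = 36.2 + 0.025q → q' = 403.5556.
Overproduction Δq = 403.5556 − 271.1111 = 132.4445; wedge = subsidy = 29.8.
DWL = ½ × 132.4445 × 29.8 = $1973.42 thousand.

$1973.42 thousand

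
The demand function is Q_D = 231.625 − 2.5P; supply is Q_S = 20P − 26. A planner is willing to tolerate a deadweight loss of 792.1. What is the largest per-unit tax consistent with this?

In inverse form: demand P = 92.65 − 0.4Q, supply P = 1.3 + 0.05Q.
Competitive equilibrium: 92.65 − 0.4Q = 1.3 + 0.05Q → Q* = 203, P* = 11.45.
A tax t gives ΔQ = t/0.45 and wedge t, so DWL = t²/0.9.
t²/0.9 = 792.1 → t² = 712.89 → t = 26.7.

26.7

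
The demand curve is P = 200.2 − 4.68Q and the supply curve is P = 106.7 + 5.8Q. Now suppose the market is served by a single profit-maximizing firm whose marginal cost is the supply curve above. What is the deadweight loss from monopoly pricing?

39.75

Competitive equilibrium: 200.2 − 4.68Q = 106.7 + 5.8Q → Q* = 8.9218, P* = 158.4462.
Marginal revenue: MR = 200.2 − 9.36Q. Set MR = MC: 200.2 − 9.36Q = 106.7 + 5.8Q → Q_m = 6.1675.
Price P_m = 200.2 − 4.68·6.1675 = 171.3361; MC(Q_m) = 106.7 + 5.8·6.1675 = 142.4715.
Competitive Q* = 8.9218, so ΔQ = 2.7543; wedge = 171.3361 − 142.4715 = 28.8646.
Deadweight loss = ½ × 2.7543 × 28.8646 = 39.75.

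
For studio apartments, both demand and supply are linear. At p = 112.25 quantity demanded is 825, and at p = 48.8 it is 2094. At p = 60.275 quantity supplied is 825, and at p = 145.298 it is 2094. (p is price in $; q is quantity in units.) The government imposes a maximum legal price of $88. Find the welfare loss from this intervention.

Demand slope = (48.8 − 112.25)/(2094 − 825) = −0.05, so p = 153.5 − 0.05q.
Supply slope = (145.298 − 60.275)/(2094 − 825) = 0.067, so p = 5 + 0.067q.
Competitive equilibrium: 153.5 − 0.05q = 5 + 0.067q → q* = 1269.2308, p* = 90.0385.
At the ceiling p = 88, quantity supplied = (88 − 5)/0.067 = 1238.806.
Willingness to pay at q' = 1238.806: 153.5 − 0.05·1238.806 = 91.5597.
Δq = 1269.2308 − 1238.806 = 30.4248; wedge = 91.5597 − 88 = 3.5597.
DWL = ½ × 30.4248 × 3.5597 = $54.15.

$54.15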